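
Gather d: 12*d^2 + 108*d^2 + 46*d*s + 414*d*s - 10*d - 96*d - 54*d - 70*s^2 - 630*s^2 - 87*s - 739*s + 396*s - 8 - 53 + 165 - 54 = 120*d^2 + d*(460*s - 160) - 700*s^2 - 430*s + 50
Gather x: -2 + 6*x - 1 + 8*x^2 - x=8*x^2 + 5*x - 3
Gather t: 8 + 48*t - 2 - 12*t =36*t + 6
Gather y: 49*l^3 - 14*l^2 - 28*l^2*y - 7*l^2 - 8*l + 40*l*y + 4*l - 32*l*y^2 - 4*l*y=49*l^3 - 21*l^2 - 32*l*y^2 - 4*l + y*(-28*l^2 + 36*l)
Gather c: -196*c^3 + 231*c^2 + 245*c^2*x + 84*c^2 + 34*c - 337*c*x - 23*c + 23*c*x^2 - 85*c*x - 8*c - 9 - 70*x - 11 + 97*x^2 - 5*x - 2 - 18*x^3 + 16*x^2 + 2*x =-196*c^3 + c^2*(245*x + 315) + c*(23*x^2 - 422*x + 3) - 18*x^3 + 113*x^2 - 73*x - 22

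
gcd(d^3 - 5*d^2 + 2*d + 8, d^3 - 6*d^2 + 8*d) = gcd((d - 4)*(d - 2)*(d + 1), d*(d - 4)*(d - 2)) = d^2 - 6*d + 8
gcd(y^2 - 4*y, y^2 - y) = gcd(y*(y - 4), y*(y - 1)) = y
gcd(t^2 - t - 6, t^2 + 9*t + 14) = t + 2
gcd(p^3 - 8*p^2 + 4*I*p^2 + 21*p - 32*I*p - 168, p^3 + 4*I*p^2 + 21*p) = p^2 + 4*I*p + 21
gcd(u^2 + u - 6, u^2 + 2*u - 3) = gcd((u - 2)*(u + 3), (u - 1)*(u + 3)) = u + 3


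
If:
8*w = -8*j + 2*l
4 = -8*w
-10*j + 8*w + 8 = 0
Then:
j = 2/5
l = -2/5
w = -1/2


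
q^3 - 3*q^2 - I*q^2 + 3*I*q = q*(q - 3)*(q - I)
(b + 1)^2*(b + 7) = b^3 + 9*b^2 + 15*b + 7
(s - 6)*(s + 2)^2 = s^3 - 2*s^2 - 20*s - 24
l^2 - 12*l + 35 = (l - 7)*(l - 5)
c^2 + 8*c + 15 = (c + 3)*(c + 5)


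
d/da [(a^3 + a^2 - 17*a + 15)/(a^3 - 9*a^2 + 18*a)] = 10*(-a^2 + a - 3)/(a^2*(a^2 - 12*a + 36))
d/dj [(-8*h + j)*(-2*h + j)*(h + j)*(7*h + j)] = 58*h^3 - 114*h^2*j - 6*h*j^2 + 4*j^3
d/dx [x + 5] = 1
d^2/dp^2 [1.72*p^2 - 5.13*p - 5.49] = 3.44000000000000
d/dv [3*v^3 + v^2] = v*(9*v + 2)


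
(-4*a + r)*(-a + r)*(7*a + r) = 28*a^3 - 31*a^2*r + 2*a*r^2 + r^3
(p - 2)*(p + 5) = p^2 + 3*p - 10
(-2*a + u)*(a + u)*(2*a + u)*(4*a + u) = -16*a^4 - 20*a^3*u + 5*a*u^3 + u^4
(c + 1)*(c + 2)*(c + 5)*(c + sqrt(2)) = c^4 + sqrt(2)*c^3 + 8*c^3 + 8*sqrt(2)*c^2 + 17*c^2 + 10*c + 17*sqrt(2)*c + 10*sqrt(2)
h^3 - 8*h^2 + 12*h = h*(h - 6)*(h - 2)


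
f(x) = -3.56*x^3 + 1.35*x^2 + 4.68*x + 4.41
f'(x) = -10.68*x^2 + 2.7*x + 4.68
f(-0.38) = 3.02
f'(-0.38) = 2.11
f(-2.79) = 79.18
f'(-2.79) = -85.99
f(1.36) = 4.32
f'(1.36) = -11.40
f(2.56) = -34.49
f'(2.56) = -58.40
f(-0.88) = 3.76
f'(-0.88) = -5.97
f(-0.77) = 3.23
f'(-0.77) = -3.73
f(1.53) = 1.98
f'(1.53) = -16.19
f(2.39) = -25.29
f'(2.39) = -49.87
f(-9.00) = 2666.88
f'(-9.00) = -884.70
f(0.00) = 4.41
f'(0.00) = 4.68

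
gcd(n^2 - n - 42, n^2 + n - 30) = n + 6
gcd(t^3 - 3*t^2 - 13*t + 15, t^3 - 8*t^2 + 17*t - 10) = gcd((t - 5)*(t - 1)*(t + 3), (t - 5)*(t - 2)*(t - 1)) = t^2 - 6*t + 5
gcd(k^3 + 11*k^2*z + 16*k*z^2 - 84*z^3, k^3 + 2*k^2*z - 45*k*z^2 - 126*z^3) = k + 6*z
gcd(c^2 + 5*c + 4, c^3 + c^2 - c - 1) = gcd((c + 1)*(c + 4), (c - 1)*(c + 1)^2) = c + 1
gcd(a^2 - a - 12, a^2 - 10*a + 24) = a - 4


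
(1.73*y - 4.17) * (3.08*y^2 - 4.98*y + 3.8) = 5.3284*y^3 - 21.459*y^2 + 27.3406*y - 15.846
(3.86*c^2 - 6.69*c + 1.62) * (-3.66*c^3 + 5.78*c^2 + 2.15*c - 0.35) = -14.1276*c^5 + 46.7962*c^4 - 36.2984*c^3 - 6.3709*c^2 + 5.8245*c - 0.567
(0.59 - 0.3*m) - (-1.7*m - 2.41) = 1.4*m + 3.0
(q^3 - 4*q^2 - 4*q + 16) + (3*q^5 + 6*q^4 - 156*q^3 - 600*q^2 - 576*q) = 3*q^5 + 6*q^4 - 155*q^3 - 604*q^2 - 580*q + 16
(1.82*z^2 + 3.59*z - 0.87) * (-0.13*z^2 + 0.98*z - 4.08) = -0.2366*z^4 + 1.3169*z^3 - 3.7943*z^2 - 15.4998*z + 3.5496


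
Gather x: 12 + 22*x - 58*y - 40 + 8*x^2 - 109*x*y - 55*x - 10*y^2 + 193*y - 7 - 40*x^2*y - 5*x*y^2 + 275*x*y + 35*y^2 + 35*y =x^2*(8 - 40*y) + x*(-5*y^2 + 166*y - 33) + 25*y^2 + 170*y - 35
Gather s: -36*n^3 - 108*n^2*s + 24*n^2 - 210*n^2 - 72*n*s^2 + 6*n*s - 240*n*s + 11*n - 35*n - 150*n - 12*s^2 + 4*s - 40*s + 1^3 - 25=-36*n^3 - 186*n^2 - 174*n + s^2*(-72*n - 12) + s*(-108*n^2 - 234*n - 36) - 24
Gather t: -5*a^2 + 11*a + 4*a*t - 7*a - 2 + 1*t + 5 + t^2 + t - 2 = -5*a^2 + 4*a + t^2 + t*(4*a + 2) + 1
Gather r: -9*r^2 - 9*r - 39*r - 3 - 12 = -9*r^2 - 48*r - 15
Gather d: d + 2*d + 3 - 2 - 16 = 3*d - 15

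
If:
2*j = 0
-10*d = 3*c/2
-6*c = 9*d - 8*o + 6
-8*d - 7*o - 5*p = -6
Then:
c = 40/153 - 800*p/459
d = 40*p/153 - 2/51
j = 0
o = 46/51 - 155*p/153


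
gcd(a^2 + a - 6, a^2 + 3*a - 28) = 1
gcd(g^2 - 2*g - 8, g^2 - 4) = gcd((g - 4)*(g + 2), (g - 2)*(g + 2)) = g + 2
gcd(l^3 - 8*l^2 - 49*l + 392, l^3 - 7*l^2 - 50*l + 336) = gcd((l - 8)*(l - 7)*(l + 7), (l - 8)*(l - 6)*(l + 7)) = l^2 - l - 56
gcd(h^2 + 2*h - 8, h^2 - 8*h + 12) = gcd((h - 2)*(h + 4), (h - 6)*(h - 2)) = h - 2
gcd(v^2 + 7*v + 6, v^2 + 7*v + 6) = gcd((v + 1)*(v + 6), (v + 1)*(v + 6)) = v^2 + 7*v + 6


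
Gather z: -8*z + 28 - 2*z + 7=35 - 10*z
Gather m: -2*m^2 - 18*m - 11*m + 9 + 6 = -2*m^2 - 29*m + 15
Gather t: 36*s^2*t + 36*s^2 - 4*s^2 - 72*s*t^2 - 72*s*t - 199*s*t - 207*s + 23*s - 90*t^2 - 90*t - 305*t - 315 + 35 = 32*s^2 - 184*s + t^2*(-72*s - 90) + t*(36*s^2 - 271*s - 395) - 280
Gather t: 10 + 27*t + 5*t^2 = 5*t^2 + 27*t + 10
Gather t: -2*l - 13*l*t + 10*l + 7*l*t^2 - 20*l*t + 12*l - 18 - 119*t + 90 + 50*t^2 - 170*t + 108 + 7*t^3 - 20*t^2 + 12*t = 20*l + 7*t^3 + t^2*(7*l + 30) + t*(-33*l - 277) + 180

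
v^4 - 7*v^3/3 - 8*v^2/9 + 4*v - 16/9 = (v - 2)*(v - 1)*(v - 2/3)*(v + 4/3)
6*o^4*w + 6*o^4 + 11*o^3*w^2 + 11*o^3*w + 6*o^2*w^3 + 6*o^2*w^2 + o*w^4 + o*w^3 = (o + w)*(2*o + w)*(3*o + w)*(o*w + o)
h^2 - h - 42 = (h - 7)*(h + 6)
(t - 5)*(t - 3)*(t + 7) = t^3 - t^2 - 41*t + 105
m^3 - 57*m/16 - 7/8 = (m - 2)*(m + 1/4)*(m + 7/4)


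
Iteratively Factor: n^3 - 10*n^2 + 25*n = (n)*(n^2 - 10*n + 25) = n*(n - 5)*(n - 5)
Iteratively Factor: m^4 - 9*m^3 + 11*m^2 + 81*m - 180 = (m - 4)*(m^3 - 5*m^2 - 9*m + 45) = (m - 4)*(m + 3)*(m^2 - 8*m + 15) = (m - 5)*(m - 4)*(m + 3)*(m - 3)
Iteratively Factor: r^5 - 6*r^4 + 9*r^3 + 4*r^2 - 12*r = (r - 2)*(r^4 - 4*r^3 + r^2 + 6*r) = (r - 2)^2*(r^3 - 2*r^2 - 3*r) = (r - 2)^2*(r + 1)*(r^2 - 3*r) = r*(r - 2)^2*(r + 1)*(r - 3)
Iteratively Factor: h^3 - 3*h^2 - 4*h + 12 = (h + 2)*(h^2 - 5*h + 6) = (h - 2)*(h + 2)*(h - 3)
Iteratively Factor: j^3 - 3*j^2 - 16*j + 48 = (j - 4)*(j^2 + j - 12) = (j - 4)*(j - 3)*(j + 4)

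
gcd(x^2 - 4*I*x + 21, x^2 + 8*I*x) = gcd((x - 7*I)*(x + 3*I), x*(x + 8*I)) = 1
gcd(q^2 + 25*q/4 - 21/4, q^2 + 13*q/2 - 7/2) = q + 7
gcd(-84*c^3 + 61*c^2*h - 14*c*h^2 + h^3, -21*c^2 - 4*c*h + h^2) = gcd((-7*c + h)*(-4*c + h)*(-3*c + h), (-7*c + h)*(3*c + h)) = 7*c - h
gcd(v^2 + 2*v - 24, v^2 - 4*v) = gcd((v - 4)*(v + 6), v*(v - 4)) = v - 4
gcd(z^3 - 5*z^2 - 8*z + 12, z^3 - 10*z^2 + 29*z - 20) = z - 1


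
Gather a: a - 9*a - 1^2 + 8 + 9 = 16 - 8*a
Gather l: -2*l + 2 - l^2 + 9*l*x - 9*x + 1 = -l^2 + l*(9*x - 2) - 9*x + 3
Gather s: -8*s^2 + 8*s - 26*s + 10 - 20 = -8*s^2 - 18*s - 10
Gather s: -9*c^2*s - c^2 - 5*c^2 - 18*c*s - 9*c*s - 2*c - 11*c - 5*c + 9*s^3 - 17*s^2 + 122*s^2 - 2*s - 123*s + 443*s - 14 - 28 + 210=-6*c^2 - 18*c + 9*s^3 + 105*s^2 + s*(-9*c^2 - 27*c + 318) + 168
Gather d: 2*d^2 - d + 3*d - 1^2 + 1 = 2*d^2 + 2*d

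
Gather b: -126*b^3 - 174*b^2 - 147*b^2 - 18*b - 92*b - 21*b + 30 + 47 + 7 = -126*b^3 - 321*b^2 - 131*b + 84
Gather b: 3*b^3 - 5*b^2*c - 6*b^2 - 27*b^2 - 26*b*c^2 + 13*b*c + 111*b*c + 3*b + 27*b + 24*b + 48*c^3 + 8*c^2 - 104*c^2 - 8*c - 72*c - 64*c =3*b^3 + b^2*(-5*c - 33) + b*(-26*c^2 + 124*c + 54) + 48*c^3 - 96*c^2 - 144*c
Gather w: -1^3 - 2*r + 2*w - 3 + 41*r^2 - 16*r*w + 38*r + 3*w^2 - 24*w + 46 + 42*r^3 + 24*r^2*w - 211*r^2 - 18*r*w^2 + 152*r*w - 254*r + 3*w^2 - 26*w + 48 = 42*r^3 - 170*r^2 - 218*r + w^2*(6 - 18*r) + w*(24*r^2 + 136*r - 48) + 90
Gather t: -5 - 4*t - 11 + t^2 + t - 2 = t^2 - 3*t - 18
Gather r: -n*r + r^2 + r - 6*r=r^2 + r*(-n - 5)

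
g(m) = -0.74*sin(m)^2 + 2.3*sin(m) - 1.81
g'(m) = -1.48*sin(m)*cos(m) + 2.3*cos(m)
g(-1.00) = -4.27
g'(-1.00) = 1.92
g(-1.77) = -4.78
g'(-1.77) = -0.74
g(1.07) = -0.36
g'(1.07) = 0.48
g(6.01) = -2.48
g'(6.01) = 2.60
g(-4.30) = -0.32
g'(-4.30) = -0.38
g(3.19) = -1.92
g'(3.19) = -2.37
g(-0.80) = -3.84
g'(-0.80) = 2.34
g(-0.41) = -2.84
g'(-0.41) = 2.65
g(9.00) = -0.99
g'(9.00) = -1.54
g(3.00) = -1.50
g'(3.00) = -2.07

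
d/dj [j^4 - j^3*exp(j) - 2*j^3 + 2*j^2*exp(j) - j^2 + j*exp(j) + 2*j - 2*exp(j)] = -j^3*exp(j) + 4*j^3 - j^2*exp(j) - 6*j^2 + 5*j*exp(j) - 2*j - exp(j) + 2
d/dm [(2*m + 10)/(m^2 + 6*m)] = 2*(m*(m + 6) - 2*(m + 3)*(m + 5))/(m^2*(m + 6)^2)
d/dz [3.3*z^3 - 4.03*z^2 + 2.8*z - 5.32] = 9.9*z^2 - 8.06*z + 2.8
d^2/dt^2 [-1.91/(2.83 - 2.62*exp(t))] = (13.111004*exp(t) + 14.161886)*exp(t)/(2.62*exp(t) - 2.83)^3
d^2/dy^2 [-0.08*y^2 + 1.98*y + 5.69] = -0.160000000000000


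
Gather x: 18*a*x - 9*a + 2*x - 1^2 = -9*a + x*(18*a + 2) - 1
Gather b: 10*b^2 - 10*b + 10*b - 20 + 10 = 10*b^2 - 10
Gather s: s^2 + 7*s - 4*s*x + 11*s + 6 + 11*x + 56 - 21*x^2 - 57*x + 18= s^2 + s*(18 - 4*x) - 21*x^2 - 46*x + 80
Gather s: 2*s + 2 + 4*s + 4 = 6*s + 6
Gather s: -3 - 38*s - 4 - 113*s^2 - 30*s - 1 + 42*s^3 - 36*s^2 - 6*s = 42*s^3 - 149*s^2 - 74*s - 8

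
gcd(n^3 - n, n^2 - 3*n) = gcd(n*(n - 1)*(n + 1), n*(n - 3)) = n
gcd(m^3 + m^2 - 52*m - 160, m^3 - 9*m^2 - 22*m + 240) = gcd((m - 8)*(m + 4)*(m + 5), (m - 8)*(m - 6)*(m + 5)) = m^2 - 3*m - 40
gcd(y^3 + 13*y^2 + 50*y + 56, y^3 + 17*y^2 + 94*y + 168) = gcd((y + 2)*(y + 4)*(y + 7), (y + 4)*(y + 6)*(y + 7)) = y^2 + 11*y + 28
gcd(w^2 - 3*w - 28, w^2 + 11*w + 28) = w + 4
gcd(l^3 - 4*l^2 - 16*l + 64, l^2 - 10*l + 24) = l - 4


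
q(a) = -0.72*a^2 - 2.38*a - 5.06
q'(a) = -1.44*a - 2.38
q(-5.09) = -11.60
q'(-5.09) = 4.95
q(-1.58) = -3.10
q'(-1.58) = -0.10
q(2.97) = -18.48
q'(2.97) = -6.66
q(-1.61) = -3.09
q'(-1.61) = -0.06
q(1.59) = -10.66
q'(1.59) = -4.67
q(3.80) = -24.50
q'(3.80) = -7.85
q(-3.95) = -6.89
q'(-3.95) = 3.31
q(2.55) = -15.81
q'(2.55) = -6.05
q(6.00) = -45.26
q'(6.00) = -11.02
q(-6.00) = -16.70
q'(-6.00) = 6.26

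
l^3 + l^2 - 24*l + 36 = (l - 3)*(l - 2)*(l + 6)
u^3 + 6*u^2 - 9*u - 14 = (u - 2)*(u + 1)*(u + 7)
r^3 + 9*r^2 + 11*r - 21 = (r - 1)*(r + 3)*(r + 7)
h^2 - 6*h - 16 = (h - 8)*(h + 2)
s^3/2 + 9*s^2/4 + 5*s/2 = s*(s/2 + 1)*(s + 5/2)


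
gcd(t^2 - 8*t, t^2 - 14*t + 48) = t - 8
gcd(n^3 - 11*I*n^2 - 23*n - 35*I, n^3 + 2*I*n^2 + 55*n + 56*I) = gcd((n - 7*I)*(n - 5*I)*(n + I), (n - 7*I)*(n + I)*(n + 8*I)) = n^2 - 6*I*n + 7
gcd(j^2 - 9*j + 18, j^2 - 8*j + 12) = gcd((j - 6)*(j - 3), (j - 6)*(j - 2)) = j - 6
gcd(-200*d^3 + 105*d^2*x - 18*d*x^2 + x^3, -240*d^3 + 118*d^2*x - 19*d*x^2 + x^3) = 40*d^2 - 13*d*x + x^2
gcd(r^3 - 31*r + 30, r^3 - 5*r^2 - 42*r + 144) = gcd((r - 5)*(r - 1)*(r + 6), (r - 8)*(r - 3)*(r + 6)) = r + 6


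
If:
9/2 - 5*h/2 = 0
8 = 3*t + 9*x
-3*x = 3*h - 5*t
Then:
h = 9/5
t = 121/90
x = 119/270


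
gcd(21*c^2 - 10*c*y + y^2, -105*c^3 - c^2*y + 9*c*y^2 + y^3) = -3*c + y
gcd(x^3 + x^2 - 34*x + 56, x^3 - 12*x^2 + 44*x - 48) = x^2 - 6*x + 8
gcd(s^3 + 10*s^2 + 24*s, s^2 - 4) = 1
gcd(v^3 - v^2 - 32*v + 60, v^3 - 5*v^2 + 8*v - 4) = v - 2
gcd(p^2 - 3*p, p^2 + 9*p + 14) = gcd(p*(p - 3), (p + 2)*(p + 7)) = 1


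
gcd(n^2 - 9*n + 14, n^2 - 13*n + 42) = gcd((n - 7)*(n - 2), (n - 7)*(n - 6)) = n - 7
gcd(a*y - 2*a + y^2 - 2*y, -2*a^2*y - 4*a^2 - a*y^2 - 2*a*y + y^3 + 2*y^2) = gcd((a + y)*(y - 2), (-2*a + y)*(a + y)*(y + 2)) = a + y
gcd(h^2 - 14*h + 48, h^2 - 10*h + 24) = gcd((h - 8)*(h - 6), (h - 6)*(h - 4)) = h - 6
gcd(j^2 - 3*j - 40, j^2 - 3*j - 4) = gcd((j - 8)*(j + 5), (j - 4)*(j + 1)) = 1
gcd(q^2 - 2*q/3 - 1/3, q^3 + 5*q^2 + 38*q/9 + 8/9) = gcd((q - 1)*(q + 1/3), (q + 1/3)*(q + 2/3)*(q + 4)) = q + 1/3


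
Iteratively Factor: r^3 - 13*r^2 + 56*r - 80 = (r - 4)*(r^2 - 9*r + 20) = (r - 5)*(r - 4)*(r - 4)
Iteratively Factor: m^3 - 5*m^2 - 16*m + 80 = (m + 4)*(m^2 - 9*m + 20) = (m - 5)*(m + 4)*(m - 4)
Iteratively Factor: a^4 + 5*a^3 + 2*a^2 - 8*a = (a + 4)*(a^3 + a^2 - 2*a) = (a + 2)*(a + 4)*(a^2 - a) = (a - 1)*(a + 2)*(a + 4)*(a)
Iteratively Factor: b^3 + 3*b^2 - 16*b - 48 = (b - 4)*(b^2 + 7*b + 12) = (b - 4)*(b + 3)*(b + 4)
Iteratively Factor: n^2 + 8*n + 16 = (n + 4)*(n + 4)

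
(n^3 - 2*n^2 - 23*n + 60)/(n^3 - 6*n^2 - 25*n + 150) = (n^2 - 7*n + 12)/(n^2 - 11*n + 30)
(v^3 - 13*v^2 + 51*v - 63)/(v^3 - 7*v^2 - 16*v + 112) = (v^2 - 6*v + 9)/(v^2 - 16)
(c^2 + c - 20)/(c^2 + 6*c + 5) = (c - 4)/(c + 1)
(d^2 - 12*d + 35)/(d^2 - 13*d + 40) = (d - 7)/(d - 8)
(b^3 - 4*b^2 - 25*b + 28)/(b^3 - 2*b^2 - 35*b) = (b^2 + 3*b - 4)/(b*(b + 5))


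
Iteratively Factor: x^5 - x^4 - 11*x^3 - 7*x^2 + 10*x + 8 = (x - 4)*(x^4 + 3*x^3 + x^2 - 3*x - 2) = (x - 4)*(x + 1)*(x^3 + 2*x^2 - x - 2) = (x - 4)*(x + 1)^2*(x^2 + x - 2) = (x - 4)*(x - 1)*(x + 1)^2*(x + 2)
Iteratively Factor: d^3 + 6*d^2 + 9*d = (d)*(d^2 + 6*d + 9) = d*(d + 3)*(d + 3)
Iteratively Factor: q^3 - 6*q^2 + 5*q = (q - 5)*(q^2 - q) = q*(q - 5)*(q - 1)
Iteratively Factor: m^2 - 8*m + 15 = (m - 5)*(m - 3)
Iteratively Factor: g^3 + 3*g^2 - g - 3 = (g - 1)*(g^2 + 4*g + 3) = (g - 1)*(g + 1)*(g + 3)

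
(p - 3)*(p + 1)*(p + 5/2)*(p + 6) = p^4 + 13*p^3/2 - 5*p^2 - 111*p/2 - 45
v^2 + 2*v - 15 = (v - 3)*(v + 5)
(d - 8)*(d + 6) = d^2 - 2*d - 48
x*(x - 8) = x^2 - 8*x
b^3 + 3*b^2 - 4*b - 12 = (b - 2)*(b + 2)*(b + 3)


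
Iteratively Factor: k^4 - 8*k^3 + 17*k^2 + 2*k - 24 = (k - 3)*(k^3 - 5*k^2 + 2*k + 8) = (k - 3)*(k - 2)*(k^2 - 3*k - 4) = (k - 3)*(k - 2)*(k + 1)*(k - 4)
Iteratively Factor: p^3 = (p)*(p^2) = p^2*(p)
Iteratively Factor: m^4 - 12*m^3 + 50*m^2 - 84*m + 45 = (m - 3)*(m^3 - 9*m^2 + 23*m - 15) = (m - 3)*(m - 1)*(m^2 - 8*m + 15) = (m - 3)^2*(m - 1)*(m - 5)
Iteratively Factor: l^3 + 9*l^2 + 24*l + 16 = (l + 1)*(l^2 + 8*l + 16) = (l + 1)*(l + 4)*(l + 4)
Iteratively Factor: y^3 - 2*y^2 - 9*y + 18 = (y - 2)*(y^2 - 9) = (y - 3)*(y - 2)*(y + 3)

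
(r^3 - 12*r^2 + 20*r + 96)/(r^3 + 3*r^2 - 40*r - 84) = (r - 8)/(r + 7)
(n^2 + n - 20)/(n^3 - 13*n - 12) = (n + 5)/(n^2 + 4*n + 3)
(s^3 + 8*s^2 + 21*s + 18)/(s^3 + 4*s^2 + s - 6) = (s + 3)/(s - 1)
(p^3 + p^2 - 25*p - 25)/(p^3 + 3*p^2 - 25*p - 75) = (p + 1)/(p + 3)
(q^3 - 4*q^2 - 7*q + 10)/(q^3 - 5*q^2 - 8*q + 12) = (q - 5)/(q - 6)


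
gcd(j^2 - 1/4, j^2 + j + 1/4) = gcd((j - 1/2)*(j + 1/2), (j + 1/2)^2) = j + 1/2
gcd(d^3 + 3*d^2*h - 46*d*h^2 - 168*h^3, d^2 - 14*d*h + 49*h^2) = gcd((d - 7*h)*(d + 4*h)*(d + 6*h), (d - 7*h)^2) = d - 7*h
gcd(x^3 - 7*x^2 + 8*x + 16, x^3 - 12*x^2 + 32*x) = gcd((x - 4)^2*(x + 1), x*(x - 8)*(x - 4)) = x - 4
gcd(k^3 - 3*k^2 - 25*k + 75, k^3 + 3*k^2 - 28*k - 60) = k - 5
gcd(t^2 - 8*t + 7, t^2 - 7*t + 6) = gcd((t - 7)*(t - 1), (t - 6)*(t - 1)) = t - 1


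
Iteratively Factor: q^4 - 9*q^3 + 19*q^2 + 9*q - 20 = (q + 1)*(q^3 - 10*q^2 + 29*q - 20) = (q - 1)*(q + 1)*(q^2 - 9*q + 20) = (q - 4)*(q - 1)*(q + 1)*(q - 5)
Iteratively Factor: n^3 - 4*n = (n)*(n^2 - 4) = n*(n - 2)*(n + 2)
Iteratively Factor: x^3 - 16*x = (x)*(x^2 - 16) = x*(x - 4)*(x + 4)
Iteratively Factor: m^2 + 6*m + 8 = (m + 4)*(m + 2)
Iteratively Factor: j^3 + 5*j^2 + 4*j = (j + 4)*(j^2 + j) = (j + 1)*(j + 4)*(j)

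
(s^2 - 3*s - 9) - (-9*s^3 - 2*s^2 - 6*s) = 9*s^3 + 3*s^2 + 3*s - 9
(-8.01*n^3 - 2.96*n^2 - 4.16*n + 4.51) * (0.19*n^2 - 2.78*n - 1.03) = -1.5219*n^5 + 21.7054*n^4 + 15.6887*n^3 + 15.4705*n^2 - 8.253*n - 4.6453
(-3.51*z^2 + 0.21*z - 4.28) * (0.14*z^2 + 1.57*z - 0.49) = -0.4914*z^4 - 5.4813*z^3 + 1.4504*z^2 - 6.8225*z + 2.0972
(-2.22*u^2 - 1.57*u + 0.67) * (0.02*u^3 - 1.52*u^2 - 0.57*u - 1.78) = -0.0444*u^5 + 3.343*u^4 + 3.6652*u^3 + 3.8281*u^2 + 2.4127*u - 1.1926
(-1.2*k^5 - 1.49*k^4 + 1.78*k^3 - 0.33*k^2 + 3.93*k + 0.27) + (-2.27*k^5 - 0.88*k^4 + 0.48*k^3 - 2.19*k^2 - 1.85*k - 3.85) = -3.47*k^5 - 2.37*k^4 + 2.26*k^3 - 2.52*k^2 + 2.08*k - 3.58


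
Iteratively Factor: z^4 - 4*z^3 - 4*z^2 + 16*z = (z - 2)*(z^3 - 2*z^2 - 8*z) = (z - 2)*(z + 2)*(z^2 - 4*z) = z*(z - 2)*(z + 2)*(z - 4)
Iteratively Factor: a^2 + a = (a + 1)*(a)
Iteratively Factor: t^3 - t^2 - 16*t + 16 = (t - 4)*(t^2 + 3*t - 4) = (t - 4)*(t + 4)*(t - 1)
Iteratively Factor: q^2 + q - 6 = (q - 2)*(q + 3)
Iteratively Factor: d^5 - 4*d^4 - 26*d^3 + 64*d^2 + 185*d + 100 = (d + 1)*(d^4 - 5*d^3 - 21*d^2 + 85*d + 100) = (d + 1)^2*(d^3 - 6*d^2 - 15*d + 100) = (d - 5)*(d + 1)^2*(d^2 - d - 20) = (d - 5)^2*(d + 1)^2*(d + 4)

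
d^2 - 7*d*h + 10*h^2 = (d - 5*h)*(d - 2*h)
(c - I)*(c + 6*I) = c^2 + 5*I*c + 6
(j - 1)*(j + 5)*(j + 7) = j^3 + 11*j^2 + 23*j - 35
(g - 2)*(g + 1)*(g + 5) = g^3 + 4*g^2 - 7*g - 10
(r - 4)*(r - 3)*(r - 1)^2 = r^4 - 9*r^3 + 27*r^2 - 31*r + 12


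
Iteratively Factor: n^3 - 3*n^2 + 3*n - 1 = (n - 1)*(n^2 - 2*n + 1) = (n - 1)^2*(n - 1)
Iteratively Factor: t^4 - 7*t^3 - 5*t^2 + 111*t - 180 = (t - 3)*(t^3 - 4*t^2 - 17*t + 60) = (t - 3)^2*(t^2 - t - 20) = (t - 5)*(t - 3)^2*(t + 4)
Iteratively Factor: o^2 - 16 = (o - 4)*(o + 4)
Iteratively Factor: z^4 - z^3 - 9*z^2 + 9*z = (z - 1)*(z^3 - 9*z) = z*(z - 1)*(z^2 - 9) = z*(z - 1)*(z + 3)*(z - 3)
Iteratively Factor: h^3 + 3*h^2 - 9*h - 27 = (h + 3)*(h^2 - 9) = (h - 3)*(h + 3)*(h + 3)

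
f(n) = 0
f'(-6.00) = 0.00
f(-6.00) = 0.00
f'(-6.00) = 0.00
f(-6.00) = 0.00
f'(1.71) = 0.00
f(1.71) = 0.00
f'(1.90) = 0.00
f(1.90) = 0.00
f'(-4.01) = 0.00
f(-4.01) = 0.00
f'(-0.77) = 0.00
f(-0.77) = 0.00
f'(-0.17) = 0.00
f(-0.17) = 0.00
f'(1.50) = 0.00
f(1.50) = 0.00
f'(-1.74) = 0.00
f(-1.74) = 0.00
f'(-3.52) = 0.00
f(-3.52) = 0.00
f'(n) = 0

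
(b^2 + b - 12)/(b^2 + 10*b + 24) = (b - 3)/(b + 6)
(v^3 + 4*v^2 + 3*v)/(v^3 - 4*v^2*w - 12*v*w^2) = (v^2 + 4*v + 3)/(v^2 - 4*v*w - 12*w^2)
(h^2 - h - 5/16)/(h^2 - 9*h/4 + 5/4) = (h + 1/4)/(h - 1)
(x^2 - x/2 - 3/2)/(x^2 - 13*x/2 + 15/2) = (x + 1)/(x - 5)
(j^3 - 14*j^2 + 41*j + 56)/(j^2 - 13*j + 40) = (j^2 - 6*j - 7)/(j - 5)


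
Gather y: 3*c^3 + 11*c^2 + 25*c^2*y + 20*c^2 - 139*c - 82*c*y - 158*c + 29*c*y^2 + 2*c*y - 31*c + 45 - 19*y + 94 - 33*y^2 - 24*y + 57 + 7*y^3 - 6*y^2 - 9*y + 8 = 3*c^3 + 31*c^2 - 328*c + 7*y^3 + y^2*(29*c - 39) + y*(25*c^2 - 80*c - 52) + 204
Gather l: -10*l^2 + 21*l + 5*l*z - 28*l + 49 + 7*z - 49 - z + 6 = -10*l^2 + l*(5*z - 7) + 6*z + 6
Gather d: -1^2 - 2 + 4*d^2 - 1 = 4*d^2 - 4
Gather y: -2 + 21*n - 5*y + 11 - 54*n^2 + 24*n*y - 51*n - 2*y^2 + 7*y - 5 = -54*n^2 - 30*n - 2*y^2 + y*(24*n + 2) + 4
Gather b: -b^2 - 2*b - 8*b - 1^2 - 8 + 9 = -b^2 - 10*b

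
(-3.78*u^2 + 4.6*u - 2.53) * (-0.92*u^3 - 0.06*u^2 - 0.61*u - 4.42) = 3.4776*u^5 - 4.0052*u^4 + 4.3574*u^3 + 14.0534*u^2 - 18.7887*u + 11.1826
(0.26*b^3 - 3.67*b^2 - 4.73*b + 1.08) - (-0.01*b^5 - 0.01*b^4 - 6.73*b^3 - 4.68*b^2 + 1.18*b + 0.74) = 0.01*b^5 + 0.01*b^4 + 6.99*b^3 + 1.01*b^2 - 5.91*b + 0.34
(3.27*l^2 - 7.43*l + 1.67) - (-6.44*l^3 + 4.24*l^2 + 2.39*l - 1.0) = 6.44*l^3 - 0.97*l^2 - 9.82*l + 2.67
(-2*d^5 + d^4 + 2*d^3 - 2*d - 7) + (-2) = -2*d^5 + d^4 + 2*d^3 - 2*d - 9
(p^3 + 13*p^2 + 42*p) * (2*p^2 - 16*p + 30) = 2*p^5 + 10*p^4 - 94*p^3 - 282*p^2 + 1260*p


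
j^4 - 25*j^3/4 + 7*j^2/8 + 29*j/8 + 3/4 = (j - 6)*(j - 1)*(j + 1/4)*(j + 1/2)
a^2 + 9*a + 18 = (a + 3)*(a + 6)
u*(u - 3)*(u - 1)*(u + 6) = u^4 + 2*u^3 - 21*u^2 + 18*u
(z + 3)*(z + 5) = z^2 + 8*z + 15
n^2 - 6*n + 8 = (n - 4)*(n - 2)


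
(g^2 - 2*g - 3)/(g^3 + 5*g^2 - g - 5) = (g - 3)/(g^2 + 4*g - 5)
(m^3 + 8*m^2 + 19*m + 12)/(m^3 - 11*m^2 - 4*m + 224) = (m^2 + 4*m + 3)/(m^2 - 15*m + 56)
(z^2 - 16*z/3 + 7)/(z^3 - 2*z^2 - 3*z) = (z - 7/3)/(z*(z + 1))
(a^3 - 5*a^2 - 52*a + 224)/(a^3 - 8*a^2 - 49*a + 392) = (a - 4)/(a - 7)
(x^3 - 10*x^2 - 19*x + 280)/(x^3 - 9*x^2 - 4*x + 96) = (x^2 - 2*x - 35)/(x^2 - x - 12)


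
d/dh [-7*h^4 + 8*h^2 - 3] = -28*h^3 + 16*h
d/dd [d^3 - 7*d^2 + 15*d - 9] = 3*d^2 - 14*d + 15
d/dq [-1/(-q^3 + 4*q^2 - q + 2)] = (-3*q^2 + 8*q - 1)/(q^3 - 4*q^2 + q - 2)^2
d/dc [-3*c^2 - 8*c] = -6*c - 8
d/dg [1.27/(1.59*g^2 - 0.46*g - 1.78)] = (0.5842 - 4.0386*g)/(-1.59*g^2 + 0.46*g + 1.78)^2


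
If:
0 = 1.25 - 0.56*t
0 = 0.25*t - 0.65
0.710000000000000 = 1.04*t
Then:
No Solution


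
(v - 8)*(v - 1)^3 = v^4 - 11*v^3 + 27*v^2 - 25*v + 8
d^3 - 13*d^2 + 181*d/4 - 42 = (d - 8)*(d - 7/2)*(d - 3/2)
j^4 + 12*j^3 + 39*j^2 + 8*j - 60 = (j - 1)*(j + 2)*(j + 5)*(j + 6)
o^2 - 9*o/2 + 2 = (o - 4)*(o - 1/2)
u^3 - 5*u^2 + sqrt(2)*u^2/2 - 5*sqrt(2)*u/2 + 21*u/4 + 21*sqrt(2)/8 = (u - 7/2)*(u - 3/2)*(u + sqrt(2)/2)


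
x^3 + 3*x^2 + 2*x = x*(x + 1)*(x + 2)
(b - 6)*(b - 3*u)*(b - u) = b^3 - 4*b^2*u - 6*b^2 + 3*b*u^2 + 24*b*u - 18*u^2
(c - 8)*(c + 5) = c^2 - 3*c - 40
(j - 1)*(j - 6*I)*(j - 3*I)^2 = j^4 - j^3 - 12*I*j^3 - 45*j^2 + 12*I*j^2 + 45*j + 54*I*j - 54*I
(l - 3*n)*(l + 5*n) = l^2 + 2*l*n - 15*n^2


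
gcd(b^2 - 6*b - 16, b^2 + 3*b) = 1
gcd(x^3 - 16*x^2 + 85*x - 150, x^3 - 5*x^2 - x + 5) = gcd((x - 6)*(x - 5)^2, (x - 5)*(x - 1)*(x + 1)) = x - 5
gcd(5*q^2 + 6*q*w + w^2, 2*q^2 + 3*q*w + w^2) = q + w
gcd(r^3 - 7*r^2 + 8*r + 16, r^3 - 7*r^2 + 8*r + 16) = r^3 - 7*r^2 + 8*r + 16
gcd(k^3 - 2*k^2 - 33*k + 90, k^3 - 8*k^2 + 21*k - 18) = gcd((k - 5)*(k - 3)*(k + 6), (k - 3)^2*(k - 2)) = k - 3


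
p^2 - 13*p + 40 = (p - 8)*(p - 5)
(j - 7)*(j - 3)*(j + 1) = j^3 - 9*j^2 + 11*j + 21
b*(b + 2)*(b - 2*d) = b^3 - 2*b^2*d + 2*b^2 - 4*b*d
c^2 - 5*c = c*(c - 5)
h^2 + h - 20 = (h - 4)*(h + 5)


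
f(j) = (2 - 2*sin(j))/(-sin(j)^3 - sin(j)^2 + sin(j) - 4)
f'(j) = (2 - 2*sin(j))*(3*sin(j)^2*cos(j) + 2*sin(j)*cos(j) - cos(j))/(-sin(j)^3 - sin(j)^2 + sin(j) - 4)^2 - 2*cos(j)/(-sin(j)^3 - sin(j)^2 + sin(j) - 4)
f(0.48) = -0.28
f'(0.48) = 0.50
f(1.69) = -0.00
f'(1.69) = -0.05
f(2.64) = -0.27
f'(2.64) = -0.49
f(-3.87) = -0.16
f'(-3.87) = -0.42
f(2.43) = -0.17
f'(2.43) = -0.42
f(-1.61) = -0.80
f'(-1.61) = -0.02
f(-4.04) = -0.10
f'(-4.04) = -0.32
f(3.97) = -0.71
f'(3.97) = -0.19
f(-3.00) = -0.55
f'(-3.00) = -0.32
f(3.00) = -0.44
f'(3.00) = -0.44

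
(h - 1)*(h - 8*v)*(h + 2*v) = h^3 - 6*h^2*v - h^2 - 16*h*v^2 + 6*h*v + 16*v^2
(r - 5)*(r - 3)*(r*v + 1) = r^3*v - 8*r^2*v + r^2 + 15*r*v - 8*r + 15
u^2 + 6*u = u*(u + 6)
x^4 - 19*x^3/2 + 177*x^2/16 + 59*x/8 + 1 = (x - 8)*(x - 2)*(x + 1/4)^2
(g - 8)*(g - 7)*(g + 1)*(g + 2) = g^4 - 12*g^3 + 13*g^2 + 138*g + 112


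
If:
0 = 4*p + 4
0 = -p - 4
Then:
No Solution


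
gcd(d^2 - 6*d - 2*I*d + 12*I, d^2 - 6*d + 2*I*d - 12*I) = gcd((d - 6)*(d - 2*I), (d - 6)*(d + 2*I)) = d - 6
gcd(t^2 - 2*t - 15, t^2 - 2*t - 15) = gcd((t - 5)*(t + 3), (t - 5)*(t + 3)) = t^2 - 2*t - 15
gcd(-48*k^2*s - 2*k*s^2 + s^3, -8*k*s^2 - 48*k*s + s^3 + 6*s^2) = -8*k*s + s^2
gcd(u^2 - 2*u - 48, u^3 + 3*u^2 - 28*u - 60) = u + 6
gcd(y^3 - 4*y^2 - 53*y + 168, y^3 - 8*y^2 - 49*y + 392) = y^2 - y - 56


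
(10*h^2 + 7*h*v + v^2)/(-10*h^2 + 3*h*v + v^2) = (2*h + v)/(-2*h + v)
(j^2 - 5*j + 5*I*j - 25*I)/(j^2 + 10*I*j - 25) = (j - 5)/(j + 5*I)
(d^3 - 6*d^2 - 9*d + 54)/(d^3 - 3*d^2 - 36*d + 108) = (d + 3)/(d + 6)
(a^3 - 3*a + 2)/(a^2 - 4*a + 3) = (a^2 + a - 2)/(a - 3)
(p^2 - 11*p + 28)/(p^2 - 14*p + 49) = (p - 4)/(p - 7)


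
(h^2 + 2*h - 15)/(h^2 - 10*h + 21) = (h + 5)/(h - 7)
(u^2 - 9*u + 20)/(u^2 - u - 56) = (-u^2 + 9*u - 20)/(-u^2 + u + 56)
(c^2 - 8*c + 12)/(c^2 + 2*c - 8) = (c - 6)/(c + 4)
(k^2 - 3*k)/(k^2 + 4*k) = (k - 3)/(k + 4)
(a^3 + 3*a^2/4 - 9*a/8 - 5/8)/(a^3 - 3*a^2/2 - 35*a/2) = (-8*a^3 - 6*a^2 + 9*a + 5)/(4*a*(-2*a^2 + 3*a + 35))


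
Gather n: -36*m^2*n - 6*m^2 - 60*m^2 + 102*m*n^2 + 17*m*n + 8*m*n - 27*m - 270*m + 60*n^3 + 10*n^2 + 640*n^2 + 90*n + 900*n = -66*m^2 - 297*m + 60*n^3 + n^2*(102*m + 650) + n*(-36*m^2 + 25*m + 990)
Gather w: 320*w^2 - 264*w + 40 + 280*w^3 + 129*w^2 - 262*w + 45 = 280*w^3 + 449*w^2 - 526*w + 85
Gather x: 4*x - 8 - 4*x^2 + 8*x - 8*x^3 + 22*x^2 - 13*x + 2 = -8*x^3 + 18*x^2 - x - 6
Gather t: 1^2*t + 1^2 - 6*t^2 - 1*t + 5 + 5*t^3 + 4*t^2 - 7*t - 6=5*t^3 - 2*t^2 - 7*t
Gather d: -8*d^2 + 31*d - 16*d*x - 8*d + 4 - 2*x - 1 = -8*d^2 + d*(23 - 16*x) - 2*x + 3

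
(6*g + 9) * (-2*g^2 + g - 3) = -12*g^3 - 12*g^2 - 9*g - 27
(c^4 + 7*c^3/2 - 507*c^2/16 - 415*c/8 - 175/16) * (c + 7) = c^5 + 21*c^4/2 - 115*c^3/16 - 4379*c^2/16 - 5985*c/16 - 1225/16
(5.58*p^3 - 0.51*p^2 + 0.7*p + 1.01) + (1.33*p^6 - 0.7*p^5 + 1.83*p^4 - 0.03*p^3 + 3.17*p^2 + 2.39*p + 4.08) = 1.33*p^6 - 0.7*p^5 + 1.83*p^4 + 5.55*p^3 + 2.66*p^2 + 3.09*p + 5.09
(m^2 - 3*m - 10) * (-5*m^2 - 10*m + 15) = -5*m^4 + 5*m^3 + 95*m^2 + 55*m - 150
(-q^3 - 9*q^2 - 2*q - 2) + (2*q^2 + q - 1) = -q^3 - 7*q^2 - q - 3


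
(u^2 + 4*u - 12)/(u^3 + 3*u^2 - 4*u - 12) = (u + 6)/(u^2 + 5*u + 6)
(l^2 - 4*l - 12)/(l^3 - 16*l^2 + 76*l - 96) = (l + 2)/(l^2 - 10*l + 16)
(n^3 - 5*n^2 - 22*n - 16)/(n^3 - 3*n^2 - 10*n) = (n^2 - 7*n - 8)/(n*(n - 5))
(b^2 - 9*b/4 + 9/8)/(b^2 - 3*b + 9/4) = (4*b - 3)/(2*(2*b - 3))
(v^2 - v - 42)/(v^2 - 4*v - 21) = (v + 6)/(v + 3)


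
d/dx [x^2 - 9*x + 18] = 2*x - 9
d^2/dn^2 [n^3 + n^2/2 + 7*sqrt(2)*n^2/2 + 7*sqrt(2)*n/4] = 6*n + 1 + 7*sqrt(2)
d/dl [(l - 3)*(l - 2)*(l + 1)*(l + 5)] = 4*l^3 + 3*l^2 - 38*l + 11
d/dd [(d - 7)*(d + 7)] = 2*d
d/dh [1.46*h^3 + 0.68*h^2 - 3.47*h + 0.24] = 4.38*h^2 + 1.36*h - 3.47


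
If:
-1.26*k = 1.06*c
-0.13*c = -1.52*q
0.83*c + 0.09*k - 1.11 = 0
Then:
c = 1.47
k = -1.24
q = 0.13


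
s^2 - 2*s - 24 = (s - 6)*(s + 4)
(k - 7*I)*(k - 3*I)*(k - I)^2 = k^4 - 12*I*k^3 - 42*k^2 + 52*I*k + 21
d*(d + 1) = d^2 + d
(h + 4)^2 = h^2 + 8*h + 16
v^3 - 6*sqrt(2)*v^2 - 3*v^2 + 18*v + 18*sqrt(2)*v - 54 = (v - 3)*(v - 3*sqrt(2))^2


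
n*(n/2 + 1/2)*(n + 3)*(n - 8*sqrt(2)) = n^4/2 - 4*sqrt(2)*n^3 + 2*n^3 - 16*sqrt(2)*n^2 + 3*n^2/2 - 12*sqrt(2)*n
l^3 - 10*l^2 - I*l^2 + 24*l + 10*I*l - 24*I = (l - 6)*(l - 4)*(l - I)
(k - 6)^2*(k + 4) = k^3 - 8*k^2 - 12*k + 144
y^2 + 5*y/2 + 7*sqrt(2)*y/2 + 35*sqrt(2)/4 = (y + 5/2)*(y + 7*sqrt(2)/2)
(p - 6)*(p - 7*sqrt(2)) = p^2 - 7*sqrt(2)*p - 6*p + 42*sqrt(2)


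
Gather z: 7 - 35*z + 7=14 - 35*z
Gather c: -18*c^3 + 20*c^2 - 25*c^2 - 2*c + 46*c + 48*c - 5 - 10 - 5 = -18*c^3 - 5*c^2 + 92*c - 20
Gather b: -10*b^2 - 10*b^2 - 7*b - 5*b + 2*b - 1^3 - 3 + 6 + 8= -20*b^2 - 10*b + 10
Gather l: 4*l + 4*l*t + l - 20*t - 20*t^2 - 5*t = l*(4*t + 5) - 20*t^2 - 25*t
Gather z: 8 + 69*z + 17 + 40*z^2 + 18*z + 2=40*z^2 + 87*z + 27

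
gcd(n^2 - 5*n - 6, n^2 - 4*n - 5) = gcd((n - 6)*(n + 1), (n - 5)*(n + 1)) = n + 1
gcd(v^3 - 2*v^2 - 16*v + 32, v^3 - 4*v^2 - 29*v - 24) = 1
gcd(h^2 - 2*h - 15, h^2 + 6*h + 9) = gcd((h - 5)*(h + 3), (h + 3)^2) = h + 3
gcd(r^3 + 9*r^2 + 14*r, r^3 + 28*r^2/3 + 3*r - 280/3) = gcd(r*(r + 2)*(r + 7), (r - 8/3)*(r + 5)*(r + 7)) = r + 7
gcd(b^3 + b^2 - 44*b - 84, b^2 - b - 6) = b + 2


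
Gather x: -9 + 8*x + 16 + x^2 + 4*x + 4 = x^2 + 12*x + 11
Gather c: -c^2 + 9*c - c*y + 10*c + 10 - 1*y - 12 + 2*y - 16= -c^2 + c*(19 - y) + y - 18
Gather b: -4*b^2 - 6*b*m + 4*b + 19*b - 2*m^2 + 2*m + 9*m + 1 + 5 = -4*b^2 + b*(23 - 6*m) - 2*m^2 + 11*m + 6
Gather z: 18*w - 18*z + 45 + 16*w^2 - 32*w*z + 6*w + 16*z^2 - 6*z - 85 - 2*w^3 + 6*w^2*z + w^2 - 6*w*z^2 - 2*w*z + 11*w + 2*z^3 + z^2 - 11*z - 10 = -2*w^3 + 17*w^2 + 35*w + 2*z^3 + z^2*(17 - 6*w) + z*(6*w^2 - 34*w - 35) - 50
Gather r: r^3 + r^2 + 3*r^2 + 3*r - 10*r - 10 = r^3 + 4*r^2 - 7*r - 10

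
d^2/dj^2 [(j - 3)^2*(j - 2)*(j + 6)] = 12*j^2 - 12*j - 54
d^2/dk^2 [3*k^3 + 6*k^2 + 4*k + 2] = 18*k + 12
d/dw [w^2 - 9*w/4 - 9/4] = 2*w - 9/4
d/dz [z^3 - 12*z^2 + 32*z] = 3*z^2 - 24*z + 32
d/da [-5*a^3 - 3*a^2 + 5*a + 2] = -15*a^2 - 6*a + 5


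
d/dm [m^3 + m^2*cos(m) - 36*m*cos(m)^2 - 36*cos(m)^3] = -m^2*sin(m) + 3*m^2 + 36*m*sin(2*m) + 2*m*cos(m) + 108*sin(m)*cos(m)^2 - 36*cos(m)^2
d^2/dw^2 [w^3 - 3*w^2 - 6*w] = 6*w - 6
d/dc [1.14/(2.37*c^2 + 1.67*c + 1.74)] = (-5.4036*c - 1.9038)/(2.37*c^2 + 1.67*c + 1.74)^2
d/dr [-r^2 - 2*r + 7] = -2*r - 2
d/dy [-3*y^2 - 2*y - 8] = -6*y - 2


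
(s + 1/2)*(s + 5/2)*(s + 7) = s^3 + 10*s^2 + 89*s/4 + 35/4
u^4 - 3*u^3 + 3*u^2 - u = u*(u - 1)^3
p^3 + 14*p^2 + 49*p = p*(p + 7)^2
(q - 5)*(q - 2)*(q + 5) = q^3 - 2*q^2 - 25*q + 50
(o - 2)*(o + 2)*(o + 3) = o^3 + 3*o^2 - 4*o - 12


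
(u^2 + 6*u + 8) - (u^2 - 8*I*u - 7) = 6*u + 8*I*u + 15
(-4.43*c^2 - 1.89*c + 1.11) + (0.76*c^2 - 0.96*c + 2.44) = -3.67*c^2 - 2.85*c + 3.55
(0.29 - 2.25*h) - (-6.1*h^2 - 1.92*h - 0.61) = 6.1*h^2 - 0.33*h + 0.9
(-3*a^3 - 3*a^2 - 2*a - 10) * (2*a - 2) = -6*a^4 + 2*a^2 - 16*a + 20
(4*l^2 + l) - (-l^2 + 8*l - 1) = 5*l^2 - 7*l + 1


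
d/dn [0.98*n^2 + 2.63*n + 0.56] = 1.96*n + 2.63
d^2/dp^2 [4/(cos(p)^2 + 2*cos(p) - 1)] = 2*(-8*sin(p)^4 + 20*sin(p)^2 + 11*cos(p) - 3*cos(3*p) + 8)/(-sin(p)^2 + 2*cos(p))^3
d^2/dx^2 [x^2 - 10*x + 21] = 2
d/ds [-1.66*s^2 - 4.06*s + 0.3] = -3.32*s - 4.06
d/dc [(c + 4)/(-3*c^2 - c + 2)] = (-3*c^2 - c + (c + 4)*(6*c + 1) + 2)/(3*c^2 + c - 2)^2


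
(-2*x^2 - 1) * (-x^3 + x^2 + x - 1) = 2*x^5 - 2*x^4 - x^3 + x^2 - x + 1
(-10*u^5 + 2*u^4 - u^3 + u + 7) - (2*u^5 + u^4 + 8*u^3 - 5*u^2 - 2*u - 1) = -12*u^5 + u^4 - 9*u^3 + 5*u^2 + 3*u + 8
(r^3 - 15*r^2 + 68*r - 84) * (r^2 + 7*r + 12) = r^5 - 8*r^4 - 25*r^3 + 212*r^2 + 228*r - 1008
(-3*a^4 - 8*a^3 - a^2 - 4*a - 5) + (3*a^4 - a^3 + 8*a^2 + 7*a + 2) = -9*a^3 + 7*a^2 + 3*a - 3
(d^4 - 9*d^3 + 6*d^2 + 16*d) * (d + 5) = d^5 - 4*d^4 - 39*d^3 + 46*d^2 + 80*d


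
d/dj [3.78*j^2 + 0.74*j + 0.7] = 7.56*j + 0.74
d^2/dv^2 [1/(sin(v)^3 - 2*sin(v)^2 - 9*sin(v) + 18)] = (-9*sin(v)^6 + 22*sin(v)^5 + 14*sin(v)^4 + 76*sin(v)^3 - 255*sin(v)^2 - 162*sin(v) + 234)/(sin(v)^3 - 2*sin(v)^2 - 9*sin(v) + 18)^3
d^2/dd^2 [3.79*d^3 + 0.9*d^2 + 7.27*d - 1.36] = 22.74*d + 1.8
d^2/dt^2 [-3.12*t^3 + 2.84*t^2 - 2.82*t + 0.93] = 5.68 - 18.72*t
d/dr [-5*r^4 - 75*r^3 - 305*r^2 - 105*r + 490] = -20*r^3 - 225*r^2 - 610*r - 105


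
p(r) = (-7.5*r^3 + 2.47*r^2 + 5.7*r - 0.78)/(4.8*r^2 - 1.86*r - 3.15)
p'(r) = (1.86 - 9.6*r)*(-7.5*r^3 + 2.47*r^2 + 5.7*r - 0.78)/(4.8*r^2 - 1.86*r - 3.15)^2 + (-22.5*r^2 + 4.94*r + 5.7)/(4.8*r^2 - 1.86*r - 3.15) = (-36.0*r^4 + 27.9*r^3 + 38.9208*r^2 - 8.073*r - 19.4058)/(23.04*r^4 - 17.856*r^3 - 26.7804*r^2 + 11.718*r + 9.9225)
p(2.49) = -3.96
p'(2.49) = -1.56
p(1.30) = -2.23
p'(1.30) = -0.87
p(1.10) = -2.46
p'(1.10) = 8.64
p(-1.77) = 2.53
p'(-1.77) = -1.70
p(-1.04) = 1.11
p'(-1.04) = -2.68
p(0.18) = -0.08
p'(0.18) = -1.76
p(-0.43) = 1.49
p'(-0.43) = -5.70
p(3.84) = -6.07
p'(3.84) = -1.56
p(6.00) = -9.45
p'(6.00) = -1.56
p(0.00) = 0.25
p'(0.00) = -1.96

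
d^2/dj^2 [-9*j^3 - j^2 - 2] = -54*j - 2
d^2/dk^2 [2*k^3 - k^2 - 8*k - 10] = 12*k - 2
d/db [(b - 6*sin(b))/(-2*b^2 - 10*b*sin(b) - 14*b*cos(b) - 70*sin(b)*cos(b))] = (-7*b^2*sin(b) + 11*b^2*cos(b) + b^2 - 70*b*sin(b)^2 - 12*b*sin(b) + 77*b + 210*sin(b)^3 - 30*sin(b)^2 - 77*sin(b)*cos(b))/(2*(b + 5*sin(b))^2*(b + 7*cos(b))^2)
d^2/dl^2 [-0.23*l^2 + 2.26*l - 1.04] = -0.460000000000000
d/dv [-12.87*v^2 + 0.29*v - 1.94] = 0.29 - 25.74*v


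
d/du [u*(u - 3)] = 2*u - 3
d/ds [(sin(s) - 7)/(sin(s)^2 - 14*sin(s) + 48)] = (14*sin(s) + cos(s)^2 - 51)*cos(s)/(sin(s)^2 - 14*sin(s) + 48)^2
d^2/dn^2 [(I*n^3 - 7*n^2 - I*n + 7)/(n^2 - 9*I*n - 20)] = 2*(-125*I*n^3 - 939*n^2 + 951*I*n - 3407)/(n^6 - 27*I*n^5 - 303*n^4 + 1809*I*n^3 + 6060*n^2 - 10800*I*n - 8000)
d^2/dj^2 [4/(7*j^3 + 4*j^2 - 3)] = 8*(j^2*(21*j + 8)^2 - (21*j + 4)*(7*j^3 + 4*j^2 - 3))/(7*j^3 + 4*j^2 - 3)^3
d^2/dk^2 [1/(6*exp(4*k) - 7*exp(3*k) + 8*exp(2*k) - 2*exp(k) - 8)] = ((-96*exp(3*k) + 63*exp(2*k) - 32*exp(k) + 2)*(-6*exp(4*k) + 7*exp(3*k) - 8*exp(2*k) + 2*exp(k) + 8) - 2*(24*exp(3*k) - 21*exp(2*k) + 16*exp(k) - 2)^2*exp(k))*exp(k)/(-6*exp(4*k) + 7*exp(3*k) - 8*exp(2*k) + 2*exp(k) + 8)^3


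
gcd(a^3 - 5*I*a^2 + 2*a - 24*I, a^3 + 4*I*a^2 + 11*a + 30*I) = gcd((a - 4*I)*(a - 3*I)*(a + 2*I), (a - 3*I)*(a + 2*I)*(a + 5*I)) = a^2 - I*a + 6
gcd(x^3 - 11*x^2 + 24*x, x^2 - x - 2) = 1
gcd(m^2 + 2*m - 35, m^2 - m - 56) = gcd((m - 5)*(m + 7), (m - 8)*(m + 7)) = m + 7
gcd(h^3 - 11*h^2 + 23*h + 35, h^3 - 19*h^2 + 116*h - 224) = h - 7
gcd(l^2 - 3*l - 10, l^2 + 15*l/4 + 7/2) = l + 2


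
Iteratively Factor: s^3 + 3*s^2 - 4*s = (s - 1)*(s^2 + 4*s) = (s - 1)*(s + 4)*(s)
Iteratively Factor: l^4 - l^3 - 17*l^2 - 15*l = (l + 1)*(l^3 - 2*l^2 - 15*l) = (l - 5)*(l + 1)*(l^2 + 3*l) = (l - 5)*(l + 1)*(l + 3)*(l)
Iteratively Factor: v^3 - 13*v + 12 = (v - 1)*(v^2 + v - 12) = (v - 3)*(v - 1)*(v + 4)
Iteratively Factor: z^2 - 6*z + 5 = (z - 1)*(z - 5)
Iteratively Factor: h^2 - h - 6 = (h - 3)*(h + 2)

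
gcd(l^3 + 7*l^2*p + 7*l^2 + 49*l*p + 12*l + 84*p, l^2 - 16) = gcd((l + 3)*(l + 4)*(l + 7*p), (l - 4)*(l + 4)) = l + 4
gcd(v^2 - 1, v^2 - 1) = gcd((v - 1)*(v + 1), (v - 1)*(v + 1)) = v^2 - 1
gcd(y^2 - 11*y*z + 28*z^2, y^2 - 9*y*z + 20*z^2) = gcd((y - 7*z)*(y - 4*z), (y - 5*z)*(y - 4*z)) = y - 4*z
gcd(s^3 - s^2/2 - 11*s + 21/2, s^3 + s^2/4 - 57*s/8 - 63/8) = s - 3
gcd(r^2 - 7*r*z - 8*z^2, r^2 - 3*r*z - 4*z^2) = r + z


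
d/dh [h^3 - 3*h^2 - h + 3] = 3*h^2 - 6*h - 1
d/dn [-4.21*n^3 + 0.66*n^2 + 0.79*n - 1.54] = -12.63*n^2 + 1.32*n + 0.79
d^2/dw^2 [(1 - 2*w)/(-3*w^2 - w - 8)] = 2*((1 - 18*w)*(3*w^2 + w + 8) + (2*w - 1)*(6*w + 1)^2)/(3*w^2 + w + 8)^3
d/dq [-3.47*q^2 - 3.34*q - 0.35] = -6.94*q - 3.34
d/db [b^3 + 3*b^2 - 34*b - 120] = 3*b^2 + 6*b - 34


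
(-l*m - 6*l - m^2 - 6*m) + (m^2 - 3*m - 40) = -l*m - 6*l - 9*m - 40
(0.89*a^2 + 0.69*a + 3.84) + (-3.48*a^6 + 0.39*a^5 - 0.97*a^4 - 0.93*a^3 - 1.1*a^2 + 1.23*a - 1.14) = -3.48*a^6 + 0.39*a^5 - 0.97*a^4 - 0.93*a^3 - 0.21*a^2 + 1.92*a + 2.7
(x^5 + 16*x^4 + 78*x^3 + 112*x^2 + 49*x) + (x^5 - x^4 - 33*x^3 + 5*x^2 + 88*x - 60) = 2*x^5 + 15*x^4 + 45*x^3 + 117*x^2 + 137*x - 60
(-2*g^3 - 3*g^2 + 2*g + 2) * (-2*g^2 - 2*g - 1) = 4*g^5 + 10*g^4 + 4*g^3 - 5*g^2 - 6*g - 2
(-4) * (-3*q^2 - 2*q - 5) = 12*q^2 + 8*q + 20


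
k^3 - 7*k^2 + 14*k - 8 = (k - 4)*(k - 2)*(k - 1)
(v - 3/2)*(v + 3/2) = v^2 - 9/4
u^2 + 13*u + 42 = (u + 6)*(u + 7)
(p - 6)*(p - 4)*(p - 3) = p^3 - 13*p^2 + 54*p - 72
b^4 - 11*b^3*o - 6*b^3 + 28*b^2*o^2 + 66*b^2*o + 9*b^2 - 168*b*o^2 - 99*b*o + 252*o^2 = (b - 3)^2*(b - 7*o)*(b - 4*o)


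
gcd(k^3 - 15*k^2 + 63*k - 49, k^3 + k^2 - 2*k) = k - 1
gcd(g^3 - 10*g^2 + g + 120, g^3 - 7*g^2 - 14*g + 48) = g^2 - 5*g - 24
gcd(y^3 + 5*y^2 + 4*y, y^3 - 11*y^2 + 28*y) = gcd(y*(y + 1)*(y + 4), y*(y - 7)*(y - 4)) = y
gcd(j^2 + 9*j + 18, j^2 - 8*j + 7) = 1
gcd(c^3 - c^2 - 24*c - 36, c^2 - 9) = c + 3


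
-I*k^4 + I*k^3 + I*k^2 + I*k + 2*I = (k - 2)*(k - I)*(k + I)*(-I*k - I)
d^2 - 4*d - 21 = (d - 7)*(d + 3)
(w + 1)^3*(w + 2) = w^4 + 5*w^3 + 9*w^2 + 7*w + 2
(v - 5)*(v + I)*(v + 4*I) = v^3 - 5*v^2 + 5*I*v^2 - 4*v - 25*I*v + 20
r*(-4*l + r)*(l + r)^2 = -4*l^3*r - 7*l^2*r^2 - 2*l*r^3 + r^4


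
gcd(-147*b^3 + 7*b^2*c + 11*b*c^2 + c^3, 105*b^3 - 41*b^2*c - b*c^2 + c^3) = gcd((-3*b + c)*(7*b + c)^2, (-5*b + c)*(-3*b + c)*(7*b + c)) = 21*b^2 - 4*b*c - c^2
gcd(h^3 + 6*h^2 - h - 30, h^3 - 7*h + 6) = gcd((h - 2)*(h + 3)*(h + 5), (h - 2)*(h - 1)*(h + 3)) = h^2 + h - 6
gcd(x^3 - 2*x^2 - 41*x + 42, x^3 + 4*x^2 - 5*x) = x - 1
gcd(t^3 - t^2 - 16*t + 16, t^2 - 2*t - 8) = t - 4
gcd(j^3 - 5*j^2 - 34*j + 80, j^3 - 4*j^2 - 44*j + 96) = j^2 - 10*j + 16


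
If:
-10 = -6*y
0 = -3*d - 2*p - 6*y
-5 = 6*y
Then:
No Solution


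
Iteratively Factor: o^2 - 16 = (o + 4)*(o - 4)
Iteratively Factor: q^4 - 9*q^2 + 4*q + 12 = (q - 2)*(q^3 + 2*q^2 - 5*q - 6) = (q - 2)*(q + 3)*(q^2 - q - 2) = (q - 2)*(q + 1)*(q + 3)*(q - 2)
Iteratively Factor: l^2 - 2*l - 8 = (l - 4)*(l + 2)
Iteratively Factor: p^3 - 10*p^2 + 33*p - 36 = (p - 3)*(p^2 - 7*p + 12) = (p - 3)^2*(p - 4)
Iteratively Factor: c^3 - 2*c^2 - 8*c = (c - 4)*(c^2 + 2*c) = (c - 4)*(c + 2)*(c)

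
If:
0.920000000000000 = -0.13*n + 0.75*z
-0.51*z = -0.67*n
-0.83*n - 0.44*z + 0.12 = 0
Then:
No Solution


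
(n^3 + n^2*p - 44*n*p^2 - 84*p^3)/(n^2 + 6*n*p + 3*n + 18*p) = (n^2 - 5*n*p - 14*p^2)/(n + 3)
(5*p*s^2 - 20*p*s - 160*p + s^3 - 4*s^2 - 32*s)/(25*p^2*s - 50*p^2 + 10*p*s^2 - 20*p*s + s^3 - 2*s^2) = (s^2 - 4*s - 32)/(5*p*s - 10*p + s^2 - 2*s)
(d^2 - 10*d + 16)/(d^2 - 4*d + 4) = (d - 8)/(d - 2)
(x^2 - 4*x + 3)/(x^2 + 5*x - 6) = (x - 3)/(x + 6)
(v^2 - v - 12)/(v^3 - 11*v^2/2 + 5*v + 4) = 2*(v + 3)/(2*v^2 - 3*v - 2)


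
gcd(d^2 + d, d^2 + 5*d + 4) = d + 1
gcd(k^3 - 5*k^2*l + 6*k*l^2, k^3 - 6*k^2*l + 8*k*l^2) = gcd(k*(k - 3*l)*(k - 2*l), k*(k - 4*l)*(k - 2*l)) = k^2 - 2*k*l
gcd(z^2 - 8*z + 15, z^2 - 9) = z - 3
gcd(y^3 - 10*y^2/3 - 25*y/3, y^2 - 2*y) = y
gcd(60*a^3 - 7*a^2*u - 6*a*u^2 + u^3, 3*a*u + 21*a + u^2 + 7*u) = 3*a + u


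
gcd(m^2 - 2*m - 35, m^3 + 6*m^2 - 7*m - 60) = m + 5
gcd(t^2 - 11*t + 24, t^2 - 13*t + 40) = t - 8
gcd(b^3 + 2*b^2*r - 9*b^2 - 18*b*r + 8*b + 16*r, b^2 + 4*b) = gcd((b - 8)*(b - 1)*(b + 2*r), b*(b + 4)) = 1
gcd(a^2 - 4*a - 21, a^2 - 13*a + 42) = a - 7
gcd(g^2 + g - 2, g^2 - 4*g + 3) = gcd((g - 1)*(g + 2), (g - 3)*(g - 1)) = g - 1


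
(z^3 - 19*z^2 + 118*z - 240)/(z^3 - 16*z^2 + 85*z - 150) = (z - 8)/(z - 5)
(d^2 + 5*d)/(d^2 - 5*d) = (d + 5)/(d - 5)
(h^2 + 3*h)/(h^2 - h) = (h + 3)/(h - 1)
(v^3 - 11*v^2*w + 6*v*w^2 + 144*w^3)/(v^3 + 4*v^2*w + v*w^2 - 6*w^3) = (v^2 - 14*v*w + 48*w^2)/(v^2 + v*w - 2*w^2)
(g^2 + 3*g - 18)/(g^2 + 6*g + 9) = (g^2 + 3*g - 18)/(g^2 + 6*g + 9)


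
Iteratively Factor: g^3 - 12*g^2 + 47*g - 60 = (g - 3)*(g^2 - 9*g + 20) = (g - 5)*(g - 3)*(g - 4)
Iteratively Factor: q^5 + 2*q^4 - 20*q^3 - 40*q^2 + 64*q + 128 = (q - 4)*(q^4 + 6*q^3 + 4*q^2 - 24*q - 32) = (q - 4)*(q + 4)*(q^3 + 2*q^2 - 4*q - 8) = (q - 4)*(q - 2)*(q + 4)*(q^2 + 4*q + 4) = (q - 4)*(q - 2)*(q + 2)*(q + 4)*(q + 2)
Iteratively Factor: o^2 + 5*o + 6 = (o + 3)*(o + 2)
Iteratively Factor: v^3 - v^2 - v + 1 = (v + 1)*(v^2 - 2*v + 1) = (v - 1)*(v + 1)*(v - 1)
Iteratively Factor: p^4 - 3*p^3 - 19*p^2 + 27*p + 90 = (p - 3)*(p^3 - 19*p - 30) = (p - 3)*(p + 3)*(p^2 - 3*p - 10) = (p - 3)*(p + 2)*(p + 3)*(p - 5)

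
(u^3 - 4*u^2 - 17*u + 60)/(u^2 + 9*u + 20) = (u^2 - 8*u + 15)/(u + 5)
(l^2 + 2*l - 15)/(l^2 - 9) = (l + 5)/(l + 3)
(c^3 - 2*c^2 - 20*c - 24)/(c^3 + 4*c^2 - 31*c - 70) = (c^2 - 4*c - 12)/(c^2 + 2*c - 35)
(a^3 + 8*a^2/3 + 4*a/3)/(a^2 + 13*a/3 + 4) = a*(3*a^2 + 8*a + 4)/(3*a^2 + 13*a + 12)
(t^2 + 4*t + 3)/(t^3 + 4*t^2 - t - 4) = (t + 3)/(t^2 + 3*t - 4)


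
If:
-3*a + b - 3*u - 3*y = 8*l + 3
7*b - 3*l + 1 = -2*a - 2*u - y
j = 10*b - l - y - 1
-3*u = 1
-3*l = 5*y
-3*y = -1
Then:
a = 70/207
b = -89/207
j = -1051/207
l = -5/9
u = -1/3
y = 1/3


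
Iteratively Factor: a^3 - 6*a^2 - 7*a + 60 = (a - 5)*(a^2 - a - 12) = (a - 5)*(a + 3)*(a - 4)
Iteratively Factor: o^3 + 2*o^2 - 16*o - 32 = (o - 4)*(o^2 + 6*o + 8) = (o - 4)*(o + 4)*(o + 2)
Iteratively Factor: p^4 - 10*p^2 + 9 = (p + 1)*(p^3 - p^2 - 9*p + 9) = (p - 3)*(p + 1)*(p^2 + 2*p - 3) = (p - 3)*(p + 1)*(p + 3)*(p - 1)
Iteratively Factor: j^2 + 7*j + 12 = (j + 4)*(j + 3)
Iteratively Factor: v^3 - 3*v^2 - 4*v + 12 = (v - 3)*(v^2 - 4) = (v - 3)*(v - 2)*(v + 2)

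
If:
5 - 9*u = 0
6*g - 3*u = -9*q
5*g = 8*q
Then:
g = 40/279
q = 25/279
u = 5/9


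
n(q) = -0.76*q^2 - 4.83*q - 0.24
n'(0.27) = -5.24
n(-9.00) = -18.33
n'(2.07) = -7.98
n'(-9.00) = 8.85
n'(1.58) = -7.23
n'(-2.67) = -0.77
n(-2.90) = 7.38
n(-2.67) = 7.24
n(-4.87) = 5.26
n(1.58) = -9.77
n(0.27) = -1.60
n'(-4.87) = 2.57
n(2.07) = -13.49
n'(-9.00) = 8.85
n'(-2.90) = -0.42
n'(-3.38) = 0.31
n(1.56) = -9.62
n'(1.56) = -7.20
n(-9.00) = -18.33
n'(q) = -1.52*q - 4.83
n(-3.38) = 7.40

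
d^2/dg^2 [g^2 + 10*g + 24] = 2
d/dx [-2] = 0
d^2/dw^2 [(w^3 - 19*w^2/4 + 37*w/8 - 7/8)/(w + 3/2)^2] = 10*(82*w - 87)/(16*w^4 + 96*w^3 + 216*w^2 + 216*w + 81)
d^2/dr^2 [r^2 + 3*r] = 2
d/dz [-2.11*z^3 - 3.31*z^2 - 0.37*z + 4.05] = -6.33*z^2 - 6.62*z - 0.37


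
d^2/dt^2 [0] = 0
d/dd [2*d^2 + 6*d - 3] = 4*d + 6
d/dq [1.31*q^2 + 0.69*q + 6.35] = 2.62*q + 0.69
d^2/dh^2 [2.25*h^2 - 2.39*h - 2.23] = 4.50000000000000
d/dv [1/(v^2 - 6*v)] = 2*(3 - v)/(v^2*(v - 6)^2)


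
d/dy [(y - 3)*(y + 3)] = 2*y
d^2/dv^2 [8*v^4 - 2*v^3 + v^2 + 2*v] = 96*v^2 - 12*v + 2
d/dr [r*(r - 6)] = 2*r - 6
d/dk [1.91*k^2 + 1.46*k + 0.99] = 3.82*k + 1.46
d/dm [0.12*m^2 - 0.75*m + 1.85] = 0.24*m - 0.75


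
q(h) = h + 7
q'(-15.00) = 1.00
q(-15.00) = -8.00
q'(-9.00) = 1.00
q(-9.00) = -2.00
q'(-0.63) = 1.00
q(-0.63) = 6.37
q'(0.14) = 1.00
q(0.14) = 7.14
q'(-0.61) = 1.00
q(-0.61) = 6.39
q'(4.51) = 1.00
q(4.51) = 11.51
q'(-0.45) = 1.00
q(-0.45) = 6.55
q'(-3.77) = 1.00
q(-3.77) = 3.23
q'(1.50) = 1.00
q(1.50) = 8.50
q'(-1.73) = 1.00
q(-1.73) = 5.27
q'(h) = 1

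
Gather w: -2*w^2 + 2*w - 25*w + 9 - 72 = -2*w^2 - 23*w - 63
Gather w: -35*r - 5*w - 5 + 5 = -35*r - 5*w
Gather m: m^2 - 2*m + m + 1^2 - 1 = m^2 - m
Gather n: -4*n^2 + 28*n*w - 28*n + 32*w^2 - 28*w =-4*n^2 + n*(28*w - 28) + 32*w^2 - 28*w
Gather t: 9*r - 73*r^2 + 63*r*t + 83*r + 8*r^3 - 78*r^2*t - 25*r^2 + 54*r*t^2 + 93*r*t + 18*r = 8*r^3 - 98*r^2 + 54*r*t^2 + 110*r + t*(-78*r^2 + 156*r)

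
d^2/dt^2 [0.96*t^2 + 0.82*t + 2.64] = 1.92000000000000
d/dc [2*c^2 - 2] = 4*c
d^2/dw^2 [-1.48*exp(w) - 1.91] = -1.48*exp(w)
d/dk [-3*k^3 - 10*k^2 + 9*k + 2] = -9*k^2 - 20*k + 9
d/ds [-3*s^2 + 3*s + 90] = 3 - 6*s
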